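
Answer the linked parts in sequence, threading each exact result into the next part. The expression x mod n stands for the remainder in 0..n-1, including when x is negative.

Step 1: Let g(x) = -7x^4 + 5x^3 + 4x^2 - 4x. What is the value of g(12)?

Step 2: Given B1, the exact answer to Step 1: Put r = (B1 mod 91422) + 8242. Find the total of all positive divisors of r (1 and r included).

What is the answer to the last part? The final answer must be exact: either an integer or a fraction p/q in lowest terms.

Step 1: -7*(12)^4 + 5*(12)^3 + 4*(12)^2 - 4*(12)^1 = (-145152) + (8640) + (576) + (-48) = -135984; answer -135984
Step 2: B1 = -135984; r = 55102; 55102 = 2 * 27551; sigma = (1 + 2) * (1 + 27551) = 3 * 27552 = 82656; answer 82656

82656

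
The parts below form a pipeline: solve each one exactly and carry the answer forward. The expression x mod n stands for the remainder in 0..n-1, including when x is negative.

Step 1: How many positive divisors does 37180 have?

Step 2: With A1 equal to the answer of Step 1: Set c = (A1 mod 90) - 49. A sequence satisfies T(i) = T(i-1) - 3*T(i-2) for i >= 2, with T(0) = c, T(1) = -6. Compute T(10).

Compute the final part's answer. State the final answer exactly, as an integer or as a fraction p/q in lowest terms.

Step 1: 37180 = 2^2 * 5 * 11 * 13^2; number of divisors = (2+1) * (1+1) * (1+1) * (2+1) = 36; answer 36
Step 2: A1 = 36; c = -13; T(2) = 1*(-6) - 3*(-13) = 33; iterating: T(2)=33, T(3)=51, T(4)=-48, T(5)=-201, T(6)=-57, T(7)=546, T(8)=717, T(9)=-921, T(10)=-3072; answer -3072

-3072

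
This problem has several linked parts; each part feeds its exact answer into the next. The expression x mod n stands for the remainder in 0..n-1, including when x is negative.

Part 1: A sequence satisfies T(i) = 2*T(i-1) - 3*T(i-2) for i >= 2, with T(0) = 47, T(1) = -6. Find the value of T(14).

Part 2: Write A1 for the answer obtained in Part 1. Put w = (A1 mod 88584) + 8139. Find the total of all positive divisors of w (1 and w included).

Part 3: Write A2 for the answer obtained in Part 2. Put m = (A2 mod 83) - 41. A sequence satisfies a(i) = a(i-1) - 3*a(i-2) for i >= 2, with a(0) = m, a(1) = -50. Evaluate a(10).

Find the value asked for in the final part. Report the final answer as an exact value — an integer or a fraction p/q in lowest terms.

1558

Part 1: T(2) = 2*(-6) - 3*(47) = -153; iterating: T(2)=-153, T(3)=-288, T(4)=-117, T(5)=630, T(6)=1611, T(7)=1332, T(8)=-2169, T(9)=-8334, T(10)=-10161, T(11)=4680, T(12)=39843, T(13)=65646, T(14)=11763; answer 11763
Part 2: A1 = 11763; w = 19902; 19902 = 2 * 3 * 31 * 107; sigma = (1 + 2) * (1 + 3) * (1 + 31) * (1 + 107) = 3 * 4 * 32 * 108 = 41472; answer 41472
Part 3: A2 = 41472; m = 14; a(2) = 1*(-50) - 3*(14) = -92; iterating: a(2)=-92, a(3)=58, a(4)=334, a(5)=160, a(6)=-842, a(7)=-1322, a(8)=1204, a(9)=5170, a(10)=1558; answer 1558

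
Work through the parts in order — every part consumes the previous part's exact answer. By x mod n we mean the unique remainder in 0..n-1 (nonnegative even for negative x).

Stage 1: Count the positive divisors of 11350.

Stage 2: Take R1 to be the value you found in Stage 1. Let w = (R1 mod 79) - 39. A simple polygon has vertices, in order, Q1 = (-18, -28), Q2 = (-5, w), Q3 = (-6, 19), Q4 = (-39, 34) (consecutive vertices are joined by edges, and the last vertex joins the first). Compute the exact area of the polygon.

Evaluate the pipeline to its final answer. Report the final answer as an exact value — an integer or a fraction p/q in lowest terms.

Stage 1: 11350 = 2 * 5^2 * 227; number of divisors = (1+1) * (2+1) * (1+1) = 12; answer 12
Stage 2: R1 = 12; w = -27; cross terms: (-18*-27 - -5*-28)=346, (-5*19 - -6*-27)=-257, (-6*34 - -39*19)=537, (-39*-28 - -18*34)=1704; twice the area = |2330| = 2330; area = 1165; answer 1165

1165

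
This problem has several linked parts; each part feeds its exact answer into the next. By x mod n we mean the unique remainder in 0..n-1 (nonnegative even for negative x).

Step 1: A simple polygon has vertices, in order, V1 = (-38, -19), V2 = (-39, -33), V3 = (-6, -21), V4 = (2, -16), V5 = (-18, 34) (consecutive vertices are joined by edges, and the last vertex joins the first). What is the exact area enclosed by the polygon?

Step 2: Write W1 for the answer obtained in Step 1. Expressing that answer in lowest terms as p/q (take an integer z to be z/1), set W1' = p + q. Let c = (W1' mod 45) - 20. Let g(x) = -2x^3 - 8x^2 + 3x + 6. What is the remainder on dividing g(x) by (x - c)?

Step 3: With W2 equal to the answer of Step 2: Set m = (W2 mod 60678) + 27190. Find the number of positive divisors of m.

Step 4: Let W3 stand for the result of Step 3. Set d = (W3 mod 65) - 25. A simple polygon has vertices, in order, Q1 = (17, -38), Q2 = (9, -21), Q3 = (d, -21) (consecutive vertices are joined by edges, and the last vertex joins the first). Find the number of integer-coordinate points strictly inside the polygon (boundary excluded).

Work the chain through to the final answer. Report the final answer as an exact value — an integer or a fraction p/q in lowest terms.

Step 1: cross terms: (-38*-33 - -39*-19)=513, (-39*-21 - -6*-33)=621, (-6*-16 - 2*-21)=138, (2*34 - -18*-16)=-220, (-18*-19 - -38*34)=1634; twice the area = |2686| = 2686; area = 1343; answer 1343
Step 2: W1 = 1343; threaded value p + q = 1344; c = 19; remainder = value at the root: -2*(19)^3 - 8*(19)^2 + 3*(19)^1 + 6 = (-13718) + (-2888) + (57) + (6) = -16543; answer -16543
Step 3: W2 = -16543; m = 71325; 71325 = 3^2 * 5^2 * 317; number of divisors = (2+1) * (2+1) * (1+1) = 18; answer 18
Step 4: W3 = 18; d = -7; cross terms: (17*-21 - 9*-38)=-15, (9*-21 - -7*-21)=-336, (-7*-38 - 17*-21)=623; twice the area = |272| = 272; area = 136; boundary points = 1 + 16 + 1 = 18; strictly interior points = area - boundary/2 + 1 = 128; answer 128

128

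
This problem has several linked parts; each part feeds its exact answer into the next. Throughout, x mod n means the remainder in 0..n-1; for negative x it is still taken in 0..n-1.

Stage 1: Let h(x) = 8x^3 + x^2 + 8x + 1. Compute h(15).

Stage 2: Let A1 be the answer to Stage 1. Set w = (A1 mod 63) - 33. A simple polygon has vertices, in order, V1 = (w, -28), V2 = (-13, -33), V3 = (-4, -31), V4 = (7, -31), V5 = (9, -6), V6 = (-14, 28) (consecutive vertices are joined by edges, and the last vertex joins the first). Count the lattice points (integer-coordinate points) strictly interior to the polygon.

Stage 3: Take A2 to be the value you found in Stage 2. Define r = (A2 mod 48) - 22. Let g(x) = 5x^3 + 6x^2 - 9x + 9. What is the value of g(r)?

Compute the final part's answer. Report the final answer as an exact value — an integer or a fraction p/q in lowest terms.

Stage 1: 8*(15)^3 + 1*(15)^2 + 8*(15)^1 + 1 = (27000) + (225) + (120) + (1) = 27346; answer 27346
Stage 2: A1 = 27346; w = -29; cross terms: (-29*-33 - -13*-28)=593, (-13*-31 - -4*-33)=271, (-4*-31 - 7*-31)=341, (7*-6 - 9*-31)=237, (9*28 - -14*-6)=168, (-14*-28 - -29*28)=1204; twice the area = |2814| = 2814; area = 1407; boundary points = 1 + 1 + 11 + 1 + 1 + 1 = 16; strictly interior points = area - boundary/2 + 1 = 1400; answer 1400
Stage 3: A2 = 1400; r = -14; 5*(-14)^3 + 6*(-14)^2 - 9*(-14)^1 + 9 = (-13720) + (1176) + (126) + (9) = -12409; answer -12409

-12409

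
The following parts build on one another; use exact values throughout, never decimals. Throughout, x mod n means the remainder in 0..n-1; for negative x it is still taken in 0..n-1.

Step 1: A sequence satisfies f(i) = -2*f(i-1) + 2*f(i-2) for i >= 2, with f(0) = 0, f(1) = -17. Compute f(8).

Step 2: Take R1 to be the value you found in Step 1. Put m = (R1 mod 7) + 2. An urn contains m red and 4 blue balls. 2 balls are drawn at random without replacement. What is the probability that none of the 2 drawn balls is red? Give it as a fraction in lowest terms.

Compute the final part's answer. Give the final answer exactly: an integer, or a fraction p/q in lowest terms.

Step 1: f(2) = -2*(-17) + 2*(0) = 34; iterating: f(2)=34, f(3)=-102, f(4)=272, f(5)=-748, f(6)=2040, f(7)=-5576, f(8)=15232; answer 15232
Step 2: R1 = 15232; m = 2; total draws C(6,2) = 15; favorable C(4,2) = 6; P = 2/5; answer 2/5

2/5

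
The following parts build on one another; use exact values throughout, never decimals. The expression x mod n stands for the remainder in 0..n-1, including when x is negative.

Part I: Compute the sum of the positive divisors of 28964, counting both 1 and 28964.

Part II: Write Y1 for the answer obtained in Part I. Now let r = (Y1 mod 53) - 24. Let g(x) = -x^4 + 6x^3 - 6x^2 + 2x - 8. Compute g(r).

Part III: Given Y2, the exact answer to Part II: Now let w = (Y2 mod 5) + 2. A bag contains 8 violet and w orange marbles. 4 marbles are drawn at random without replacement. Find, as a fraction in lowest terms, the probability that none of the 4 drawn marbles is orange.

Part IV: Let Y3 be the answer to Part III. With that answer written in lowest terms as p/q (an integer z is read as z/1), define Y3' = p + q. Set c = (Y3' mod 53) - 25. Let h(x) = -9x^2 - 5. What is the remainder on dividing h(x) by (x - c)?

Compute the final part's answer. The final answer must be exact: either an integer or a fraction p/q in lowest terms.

-4361

Part I: 28964 = 2^2 * 13 * 557; sigma = (1 + 2 + 4) * (1 + 13) * (1 + 557) = 7 * 14 * 558 = 54684; answer 54684
Part II: Y1 = 54684; r = 17; -1*(17)^4 + 6*(17)^3 - 6*(17)^2 + 2*(17)^1 - 8 = (-83521) + (29478) + (-1734) + (34) + (-8) = -55751; answer -55751
Part III: Y2 = -55751; w = 6; total draws C(14,4) = 1001; favorable C(8,4) = 70; P = 10/143; answer 10/143
Part IV: Y3 = 10/143; threaded value p + q = 153; c = 22; remainder = value at the root: -9*(22)^2 - 5 = (-4356) + (-5) = -4361; answer -4361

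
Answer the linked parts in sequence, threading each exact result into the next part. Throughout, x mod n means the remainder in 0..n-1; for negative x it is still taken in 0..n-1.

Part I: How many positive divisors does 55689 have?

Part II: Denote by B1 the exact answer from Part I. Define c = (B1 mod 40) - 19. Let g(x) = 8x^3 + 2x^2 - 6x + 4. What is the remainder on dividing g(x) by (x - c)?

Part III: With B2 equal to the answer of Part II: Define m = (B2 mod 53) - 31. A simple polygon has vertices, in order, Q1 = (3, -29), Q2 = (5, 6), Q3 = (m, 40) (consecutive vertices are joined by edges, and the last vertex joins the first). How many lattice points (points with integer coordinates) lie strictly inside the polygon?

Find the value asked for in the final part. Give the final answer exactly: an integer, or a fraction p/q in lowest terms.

Part I: 55689 = 3 * 19 * 977; number of divisors = (1+1) * (1+1) * (1+1) = 8; answer 8
Part II: B1 = 8; c = -11; remainder = value at the root: 8*(-11)^3 + 2*(-11)^2 - 6*(-11)^1 + 4 = (-10648) + (242) + (66) + (4) = -10336; answer -10336
Part III: B2 = -10336; m = 21; cross terms: (3*6 - 5*-29)=163, (5*40 - 21*6)=74, (21*-29 - 3*40)=-729; twice the area = |-492| = 492; area = 246; boundary points = 1 + 2 + 3 = 6; strictly interior points = area - boundary/2 + 1 = 244; answer 244

244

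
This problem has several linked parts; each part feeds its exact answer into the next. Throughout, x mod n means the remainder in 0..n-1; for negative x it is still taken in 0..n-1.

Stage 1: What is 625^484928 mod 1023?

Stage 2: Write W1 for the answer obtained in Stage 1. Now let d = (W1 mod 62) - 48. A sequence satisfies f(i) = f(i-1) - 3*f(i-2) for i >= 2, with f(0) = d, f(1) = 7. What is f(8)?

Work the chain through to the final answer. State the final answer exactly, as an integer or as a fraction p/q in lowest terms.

652

Stage 1: squarings mod 1023: 625^1=625, 625^2=862, 625^4=346, 625^8=25, 625^16=625, 625^32=862, 625^64=346, 625^128=25, 625^256=625, 625^512=862, 625^1024=346, 625^2048=25, 625^4096=625, 625^8192=862, 625^16384=346, 625^32768=25, 625^65536=625, 625^131072=862, 625^262144=346; 625^484928 = 625^64 * 625^512 * 625^1024 * 625^8192 * 625^16384 * 625^65536 * 625^131072 * 625^262144 = 25 (mod 1023); answer 25
Stage 2: W1 = 25; d = -23; f(2) = 1*(7) - 3*(-23) = 76; iterating: f(2)=76, f(3)=55, f(4)=-173, f(5)=-338, f(6)=181, f(7)=1195, f(8)=652; answer 652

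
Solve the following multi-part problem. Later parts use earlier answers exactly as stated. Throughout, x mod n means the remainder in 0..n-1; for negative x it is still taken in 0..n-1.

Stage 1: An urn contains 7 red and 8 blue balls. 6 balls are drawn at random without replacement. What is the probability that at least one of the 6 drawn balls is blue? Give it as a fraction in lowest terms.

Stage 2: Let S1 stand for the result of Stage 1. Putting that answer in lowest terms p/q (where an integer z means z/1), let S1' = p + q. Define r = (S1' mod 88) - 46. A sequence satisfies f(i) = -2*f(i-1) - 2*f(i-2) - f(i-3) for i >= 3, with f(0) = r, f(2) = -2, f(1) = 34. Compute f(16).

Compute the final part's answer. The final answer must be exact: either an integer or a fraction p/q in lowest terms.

Stage 1: total draws C(15,6) = 5005; complement C(7,6) = 7; favorable 5005 - 7 = 4998; P = 714/715; answer 714/715
Stage 2: S1 = 714/715; threaded value p + q = 1429; r = -25; f(3) = -2*(-2) - 2*(34) - 1*(-25) = -39; iterating: f(3)=-39, f(4)=48, f(5)=-16, f(6)=-25, f(7)=34, f(8)=-2, f(9)=-39, f(10)=48, f(11)=-16, f(12)=-25, f(13)=34, f(14)=-2, f(15)=-39, f(16)=48; answer 48

48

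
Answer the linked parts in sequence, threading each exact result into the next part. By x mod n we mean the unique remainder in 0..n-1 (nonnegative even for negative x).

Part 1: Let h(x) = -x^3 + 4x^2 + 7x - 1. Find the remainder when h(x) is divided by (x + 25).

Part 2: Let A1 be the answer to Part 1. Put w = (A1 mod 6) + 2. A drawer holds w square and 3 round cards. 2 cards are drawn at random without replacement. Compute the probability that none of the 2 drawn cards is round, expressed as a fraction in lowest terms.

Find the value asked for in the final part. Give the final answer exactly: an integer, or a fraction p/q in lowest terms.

5/14

Part 1: remainder = value at the root: -1*(-25)^3 + 4*(-25)^2 + 7*(-25)^1 - 1 = (15625) + (2500) + (-175) + (-1) = 17949; answer 17949
Part 2: A1 = 17949; w = 5; total draws C(8,2) = 28; favorable C(5,2) = 10; P = 5/14; answer 5/14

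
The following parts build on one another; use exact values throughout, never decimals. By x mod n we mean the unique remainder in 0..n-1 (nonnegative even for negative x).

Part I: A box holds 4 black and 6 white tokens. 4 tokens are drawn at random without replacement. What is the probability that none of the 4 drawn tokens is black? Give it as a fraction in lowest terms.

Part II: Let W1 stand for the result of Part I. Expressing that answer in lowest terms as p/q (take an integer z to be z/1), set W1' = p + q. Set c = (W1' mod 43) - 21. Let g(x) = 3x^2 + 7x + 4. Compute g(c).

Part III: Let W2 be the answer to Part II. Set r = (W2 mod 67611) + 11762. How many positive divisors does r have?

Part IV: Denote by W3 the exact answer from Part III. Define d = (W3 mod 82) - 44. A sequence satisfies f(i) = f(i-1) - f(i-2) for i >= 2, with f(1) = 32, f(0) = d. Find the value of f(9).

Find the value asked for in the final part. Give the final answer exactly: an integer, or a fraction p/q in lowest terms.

Part I: total draws C(10,4) = 210; favorable C(6,4) = 15; P = 1/14; answer 1/14
Part II: W1 = 1/14; threaded value p + q = 15; c = -6; 3*(-6)^2 + 7*(-6)^1 + 4 = (108) + (-42) + (4) = 70; answer 70
Part III: W2 = 70; r = 11832; 11832 = 2^3 * 3 * 17 * 29; number of divisors = (3+1) * (1+1) * (1+1) * (1+1) = 32; answer 32
Part IV: W3 = 32; d = -12; f(2) = 1*(32) - 1*(-12) = 44; iterating: f(2)=44, f(3)=12, f(4)=-32, f(5)=-44, f(6)=-12, f(7)=32, f(8)=44, f(9)=12; answer 12

12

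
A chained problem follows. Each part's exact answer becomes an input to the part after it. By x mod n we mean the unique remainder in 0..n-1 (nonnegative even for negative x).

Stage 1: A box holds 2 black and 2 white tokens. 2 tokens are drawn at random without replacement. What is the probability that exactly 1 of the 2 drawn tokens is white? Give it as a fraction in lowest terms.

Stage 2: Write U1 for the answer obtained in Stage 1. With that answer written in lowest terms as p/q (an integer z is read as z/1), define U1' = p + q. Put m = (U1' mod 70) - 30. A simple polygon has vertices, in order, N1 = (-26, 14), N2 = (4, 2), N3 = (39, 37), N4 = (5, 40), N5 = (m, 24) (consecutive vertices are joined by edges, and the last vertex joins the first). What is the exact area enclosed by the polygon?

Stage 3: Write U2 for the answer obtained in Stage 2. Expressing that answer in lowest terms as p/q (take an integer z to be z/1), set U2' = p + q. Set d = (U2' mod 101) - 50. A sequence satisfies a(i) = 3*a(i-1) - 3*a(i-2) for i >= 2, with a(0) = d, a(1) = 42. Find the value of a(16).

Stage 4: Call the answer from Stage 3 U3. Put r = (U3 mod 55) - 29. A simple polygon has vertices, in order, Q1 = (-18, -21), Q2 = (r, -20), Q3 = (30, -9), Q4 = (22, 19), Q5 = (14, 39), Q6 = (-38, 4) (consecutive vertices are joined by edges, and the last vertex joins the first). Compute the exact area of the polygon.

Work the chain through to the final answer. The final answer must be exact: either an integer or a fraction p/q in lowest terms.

Stage 1: total draws C(4,2) = 6; favorable C(2,1)*C(2,1) = 4; P = 2/3; answer 2/3
Stage 2: U1 = 2/3; threaded value p + q = 5; m = -25; cross terms: (-26*2 - 4*14)=-108, (4*37 - 39*2)=70, (39*40 - 5*37)=1375, (5*24 - -25*40)=1120, (-25*14 - -26*24)=274; twice the area = |2731| = 2731; area = 2731/2; answer 2731/2
Stage 3: U2 = 2731/2; threaded value p + q = 2733; d = -44; a(2) = 3*(42) - 3*(-44) = 258; iterating: a(2)=258, a(3)=648, a(4)=1170, a(5)=1566, a(6)=1188, a(7)=-1134, a(8)=-6966, a(9)=-17496, a(10)=-31590, a(11)=-42282, a(12)=-32076, a(13)=30618, a(14)=188082, a(15)=472392, a(16)=852930; answer 852930
Stage 4: U3 = 852930; r = 16; cross terms: (-18*-20 - 16*-21)=696, (16*-9 - 30*-20)=456, (30*19 - 22*-9)=768, (22*39 - 14*19)=592, (14*4 - -38*39)=1538, (-38*-21 - -18*4)=870; twice the area = |4920| = 4920; area = 2460; answer 2460

2460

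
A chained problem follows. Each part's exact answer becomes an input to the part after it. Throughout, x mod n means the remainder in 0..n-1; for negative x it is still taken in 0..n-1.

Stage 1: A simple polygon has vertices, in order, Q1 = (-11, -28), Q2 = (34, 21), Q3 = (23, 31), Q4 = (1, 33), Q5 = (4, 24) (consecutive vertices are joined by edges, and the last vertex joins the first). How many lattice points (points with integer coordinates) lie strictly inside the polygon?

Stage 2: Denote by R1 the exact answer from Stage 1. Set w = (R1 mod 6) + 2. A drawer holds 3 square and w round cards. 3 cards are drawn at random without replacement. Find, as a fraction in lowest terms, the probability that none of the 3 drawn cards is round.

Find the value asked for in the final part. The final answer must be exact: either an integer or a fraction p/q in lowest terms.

Stage 1: cross terms: (-11*21 - 34*-28)=721, (34*31 - 23*21)=571, (23*33 - 1*31)=728, (1*24 - 4*33)=-108, (4*-28 - -11*24)=152; twice the area = |2064| = 2064; area = 1032; boundary points = 1 + 1 + 2 + 3 + 1 = 8; strictly interior points = area - boundary/2 + 1 = 1029; answer 1029
Stage 2: R1 = 1029; w = 5; total draws C(8,3) = 56; favorable C(3,3) = 1; P = 1/56; answer 1/56

1/56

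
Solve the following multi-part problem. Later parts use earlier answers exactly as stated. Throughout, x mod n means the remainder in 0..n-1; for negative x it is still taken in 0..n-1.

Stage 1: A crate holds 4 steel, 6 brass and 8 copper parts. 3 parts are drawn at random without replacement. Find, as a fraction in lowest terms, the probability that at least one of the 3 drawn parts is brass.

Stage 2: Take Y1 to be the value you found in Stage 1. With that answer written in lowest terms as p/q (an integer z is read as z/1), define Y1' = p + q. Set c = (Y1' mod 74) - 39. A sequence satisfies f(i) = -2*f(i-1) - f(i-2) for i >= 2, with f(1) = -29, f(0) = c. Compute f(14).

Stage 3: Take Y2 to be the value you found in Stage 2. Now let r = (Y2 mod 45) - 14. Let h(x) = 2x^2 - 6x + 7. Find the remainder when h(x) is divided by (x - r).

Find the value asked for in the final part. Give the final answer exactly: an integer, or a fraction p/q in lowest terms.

Stage 1: total draws C(18,3) = 816; complement C(12,3) = 220; favorable 816 - 220 = 596; P = 149/204; answer 149/204
Stage 2: Y1 = 149/204; threaded value p + q = 353; c = 18; f(2) = -2*(-29) - 1*(18) = 40; iterating: f(2)=40, f(3)=-51, f(4)=62, f(5)=-73, f(6)=84, f(7)=-95, f(8)=106, f(9)=-117, f(10)=128, f(11)=-139, f(12)=150, f(13)=-161, f(14)=172; answer 172
Stage 3: Y2 = 172; r = 23; remainder = value at the root: 2*(23)^2 - 6*(23)^1 + 7 = (1058) + (-138) + (7) = 927; answer 927

927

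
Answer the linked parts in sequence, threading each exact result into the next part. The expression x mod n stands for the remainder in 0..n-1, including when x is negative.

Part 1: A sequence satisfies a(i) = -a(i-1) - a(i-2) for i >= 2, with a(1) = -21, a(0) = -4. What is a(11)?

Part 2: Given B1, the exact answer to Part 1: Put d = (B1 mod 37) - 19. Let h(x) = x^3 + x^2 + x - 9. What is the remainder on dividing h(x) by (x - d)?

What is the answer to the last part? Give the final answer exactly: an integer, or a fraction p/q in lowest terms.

Part 1: a(2) = -1*(-21) - 1*(-4) = 25; iterating: a(2)=25, a(3)=-4, a(4)=-21, a(5)=25, a(6)=-4, a(7)=-21, a(8)=25, a(9)=-4, a(10)=-21, a(11)=25; answer 25
Part 2: B1 = 25; d = 6; remainder = value at the root: 1*(6)^3 + 1*(6)^2 + 1*(6)^1 - 9 = (216) + (36) + (6) + (-9) = 249; answer 249

249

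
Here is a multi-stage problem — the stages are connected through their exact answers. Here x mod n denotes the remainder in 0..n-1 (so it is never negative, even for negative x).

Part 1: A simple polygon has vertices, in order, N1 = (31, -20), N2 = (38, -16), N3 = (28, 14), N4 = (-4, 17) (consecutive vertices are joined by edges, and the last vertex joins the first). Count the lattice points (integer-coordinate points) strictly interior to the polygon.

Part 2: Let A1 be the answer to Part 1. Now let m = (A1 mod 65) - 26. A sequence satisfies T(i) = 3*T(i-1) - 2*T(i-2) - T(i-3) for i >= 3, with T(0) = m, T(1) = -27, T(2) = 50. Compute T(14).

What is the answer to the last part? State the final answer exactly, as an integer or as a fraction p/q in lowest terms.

-179745

Part 1: cross terms: (31*-16 - 38*-20)=264, (38*14 - 28*-16)=980, (28*17 - -4*14)=532, (-4*-20 - 31*17)=-447; twice the area = |1329| = 1329; area = 1329/2; boundary points = 1 + 10 + 1 + 1 = 13; strictly interior points = area - boundary/2 + 1 = 659; answer 659
Part 2: A1 = 659; m = -17; T(3) = 3*(50) - 2*(-27) - 1*(-17) = 221; iterating: T(3)=221, T(4)=590, T(5)=1278, T(6)=2433, T(7)=4153, T(8)=6315, T(9)=8206, T(10)=7835, T(11)=778, T(12)=-21542, T(13)=-74017, T(14)=-179745; answer -179745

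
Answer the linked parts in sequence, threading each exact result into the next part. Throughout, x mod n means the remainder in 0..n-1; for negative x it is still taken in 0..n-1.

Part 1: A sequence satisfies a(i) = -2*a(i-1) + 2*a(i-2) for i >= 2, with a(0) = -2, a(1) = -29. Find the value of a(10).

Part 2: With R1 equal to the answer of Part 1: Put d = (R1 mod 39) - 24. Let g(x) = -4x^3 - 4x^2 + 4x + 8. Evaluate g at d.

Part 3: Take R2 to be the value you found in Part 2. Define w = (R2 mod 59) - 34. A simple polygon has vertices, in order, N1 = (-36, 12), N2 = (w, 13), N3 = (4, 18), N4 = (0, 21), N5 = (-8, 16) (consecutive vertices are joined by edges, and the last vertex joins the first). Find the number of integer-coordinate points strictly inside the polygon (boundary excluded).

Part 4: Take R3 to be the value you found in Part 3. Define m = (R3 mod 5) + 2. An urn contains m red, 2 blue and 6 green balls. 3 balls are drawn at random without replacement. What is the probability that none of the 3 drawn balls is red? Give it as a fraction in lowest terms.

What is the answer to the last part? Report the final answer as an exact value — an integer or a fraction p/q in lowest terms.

28/143

Part 1: a(2) = -2*(-29) + 2*(-2) = 54; iterating: a(2)=54, a(3)=-166, a(4)=440, a(5)=-1212, a(6)=3304, a(7)=-9032, a(8)=24672, a(9)=-67408, a(10)=184160; answer 184160
Part 2: R1 = 184160; d = -22; -4*(-22)^3 - 4*(-22)^2 + 4*(-22)^1 + 8 = (42592) + (-1936) + (-88) + (8) = 40576; answer 40576
Part 3: R2 = 40576; w = 9; cross terms: (-36*13 - 9*12)=-576, (9*18 - 4*13)=110, (4*21 - 0*18)=84, (0*16 - -8*21)=168, (-8*12 - -36*16)=480; twice the area = |266| = 266; area = 133; boundary points = 1 + 5 + 1 + 1 + 4 = 12; strictly interior points = area - boundary/2 + 1 = 128; answer 128
Part 4: R3 = 128; m = 5; total draws C(13,3) = 286; favorable C(8,3) = 56; P = 28/143; answer 28/143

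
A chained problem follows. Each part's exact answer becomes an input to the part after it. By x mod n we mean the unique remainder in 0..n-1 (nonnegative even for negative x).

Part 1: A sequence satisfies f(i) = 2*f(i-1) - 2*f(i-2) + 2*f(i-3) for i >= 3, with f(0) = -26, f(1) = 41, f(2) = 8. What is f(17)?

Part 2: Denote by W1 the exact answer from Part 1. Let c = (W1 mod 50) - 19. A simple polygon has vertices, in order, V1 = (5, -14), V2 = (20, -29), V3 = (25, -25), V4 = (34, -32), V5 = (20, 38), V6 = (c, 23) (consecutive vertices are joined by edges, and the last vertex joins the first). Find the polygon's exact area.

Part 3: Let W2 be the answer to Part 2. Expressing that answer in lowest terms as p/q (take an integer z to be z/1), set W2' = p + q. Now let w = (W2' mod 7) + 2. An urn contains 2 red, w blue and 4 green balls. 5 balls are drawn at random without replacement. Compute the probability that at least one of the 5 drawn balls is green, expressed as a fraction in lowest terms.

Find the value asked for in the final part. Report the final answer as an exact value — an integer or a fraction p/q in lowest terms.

21/22

Part 1: f(3) = 2*(8) - 2*(41) + 2*(-26) = -118; iterating: f(3)=-118, f(4)=-170, f(5)=-88, f(6)=-72, f(7)=-308, f(8)=-648, f(9)=-824, f(10)=-968, f(11)=-1584, f(12)=-2880, f(13)=-4528, f(14)=-6464, f(15)=-9632, f(16)=-15392, f(17)=-24448; answer -24448
Part 2: W1 = -24448; c = -17; cross terms: (5*-29 - 20*-14)=135, (20*-25 - 25*-29)=225, (25*-32 - 34*-25)=50, (34*38 - 20*-32)=1932, (20*23 - -17*38)=1106, (-17*-14 - 5*23)=123; twice the area = |3571| = 3571; area = 3571/2; answer 3571/2
Part 3: W2 = 3571/2; threaded value p + q = 3573; w = 5; total draws C(11,5) = 462; complement C(7,5) = 21; favorable 462 - 21 = 441; P = 21/22; answer 21/22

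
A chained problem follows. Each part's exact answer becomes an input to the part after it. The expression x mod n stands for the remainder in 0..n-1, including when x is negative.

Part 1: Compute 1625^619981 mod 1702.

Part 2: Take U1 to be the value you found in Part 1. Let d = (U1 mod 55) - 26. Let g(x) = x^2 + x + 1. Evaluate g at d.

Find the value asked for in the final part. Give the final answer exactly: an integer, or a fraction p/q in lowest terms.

91

Part 1: squarings mod 1702: 1625^1=1625, 1625^2=823, 1625^4=1635, 1625^8=1085, 1625^16=1143, 1625^32=1015, 1625^64=515, 1625^128=1415, 1625^256=673, 1625^512=197, 1625^1024=1365, 1625^2048=1237, 1625^4096=71, 1625^8192=1637, 1625^16384=821, 1625^32768=49, 1625^65536=699, 1625^131072=127, 1625^262144=811, 1625^524288=749; 1625^619981 = 1625^1 * 1625^4 * 1625^8 * 1625^64 * 1625^128 * 1625^256 * 1625^1024 * 1625^4096 * 1625^8192 * 1625^16384 * 1625^65536 * 1625^524288 = 181 (mod 1702); answer 181
Part 2: U1 = 181; d = -10; 1*(-10)^2 + 1*(-10)^1 + 1 = (100) + (-10) + (1) = 91; answer 91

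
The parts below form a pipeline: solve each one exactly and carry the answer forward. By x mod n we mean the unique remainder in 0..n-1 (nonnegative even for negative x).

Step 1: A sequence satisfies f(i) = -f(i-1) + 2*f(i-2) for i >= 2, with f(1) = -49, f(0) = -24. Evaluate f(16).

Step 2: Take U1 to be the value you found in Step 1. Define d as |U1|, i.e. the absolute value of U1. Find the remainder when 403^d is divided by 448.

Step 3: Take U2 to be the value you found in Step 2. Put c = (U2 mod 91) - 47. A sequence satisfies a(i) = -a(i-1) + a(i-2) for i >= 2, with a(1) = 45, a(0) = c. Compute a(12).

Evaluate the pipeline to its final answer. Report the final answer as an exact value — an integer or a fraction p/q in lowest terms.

Step 1: f(2) = -1*(-49) + 2*(-24) = 1; iterating: f(2)=1, f(3)=-99, f(4)=101, f(5)=-299, f(6)=501, f(7)=-1099, f(8)=2101, f(9)=-4299, f(10)=8501, f(11)=-17099, f(12)=34101, f(13)=-68299, f(14)=136501, f(15)=-273099, f(16)=546101; answer 546101
Step 2: U1 = 546101; d = 546101; squarings mod 448: 403^1=403, 403^2=233, 403^4=81, 403^8=289, 403^16=193, 403^32=65, 403^64=193, 403^128=65, 403^256=193, 403^512=65, 403^1024=193, 403^2048=65, 403^4096=193, 403^8192=65, 403^16384=193, 403^32768=65, 403^65536=193, 403^131072=65, 403^262144=193, 403^524288=65; 403^546101 = 403^1 * 403^4 * 403^16 * 403^32 * 403^256 * 403^1024 * 403^4096 * 403^16384 * 403^524288 = 387 (mod 448); answer 387
Step 3: U2 = 387; c = -24; a(2) = -1*(45) + 1*(-24) = -69; iterating: a(2)=-69, a(3)=114, a(4)=-183, a(5)=297, a(6)=-480, a(7)=777, a(8)=-1257, a(9)=2034, a(10)=-3291, a(11)=5325, a(12)=-8616; answer -8616

-8616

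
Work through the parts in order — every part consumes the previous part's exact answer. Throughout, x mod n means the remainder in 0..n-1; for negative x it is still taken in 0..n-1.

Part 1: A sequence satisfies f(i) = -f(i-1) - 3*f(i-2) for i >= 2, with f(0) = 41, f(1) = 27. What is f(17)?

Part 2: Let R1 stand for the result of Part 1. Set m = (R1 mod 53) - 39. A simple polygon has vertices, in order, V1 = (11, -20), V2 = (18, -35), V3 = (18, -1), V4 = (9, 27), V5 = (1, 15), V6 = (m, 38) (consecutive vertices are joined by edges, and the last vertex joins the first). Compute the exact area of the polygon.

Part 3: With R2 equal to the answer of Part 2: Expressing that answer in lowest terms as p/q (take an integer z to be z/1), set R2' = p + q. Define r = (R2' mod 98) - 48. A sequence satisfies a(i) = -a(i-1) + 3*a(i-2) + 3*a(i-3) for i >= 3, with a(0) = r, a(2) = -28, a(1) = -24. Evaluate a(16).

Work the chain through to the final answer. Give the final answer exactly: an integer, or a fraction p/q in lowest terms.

-186931

Part 1: f(2) = -1*(27) - 3*(41) = -150; iterating: f(2)=-150, f(3)=69, f(4)=381, f(5)=-588, f(6)=-555, f(7)=2319, f(8)=-654, f(9)=-6303, f(10)=8265, f(11)=10644, f(12)=-35439, f(13)=3507, f(14)=102810, f(15)=-113331, f(16)=-195099, f(17)=535092; answer 535092
Part 2: R1 = 535092; m = -35; cross terms: (11*-35 - 18*-20)=-25, (18*-1 - 18*-35)=612, (18*27 - 9*-1)=495, (9*15 - 1*27)=108, (1*38 - -35*15)=563, (-35*-20 - 11*38)=282; twice the area = |2035| = 2035; area = 2035/2; answer 2035/2
Part 3: R2 = 2035/2; threaded value p + q = 2037; r = 29; a(3) = -1*(-28) + 3*(-24) + 3*(29) = 43; iterating: a(3)=43, a(4)=-199, a(5)=244, a(6)=-712, a(7)=847, a(8)=-2251, a(9)=2656, a(10)=-6868, a(11)=8083, a(12)=-20719, a(13)=24364, a(14)=-62272, a(15)=73207, a(16)=-186931; answer -186931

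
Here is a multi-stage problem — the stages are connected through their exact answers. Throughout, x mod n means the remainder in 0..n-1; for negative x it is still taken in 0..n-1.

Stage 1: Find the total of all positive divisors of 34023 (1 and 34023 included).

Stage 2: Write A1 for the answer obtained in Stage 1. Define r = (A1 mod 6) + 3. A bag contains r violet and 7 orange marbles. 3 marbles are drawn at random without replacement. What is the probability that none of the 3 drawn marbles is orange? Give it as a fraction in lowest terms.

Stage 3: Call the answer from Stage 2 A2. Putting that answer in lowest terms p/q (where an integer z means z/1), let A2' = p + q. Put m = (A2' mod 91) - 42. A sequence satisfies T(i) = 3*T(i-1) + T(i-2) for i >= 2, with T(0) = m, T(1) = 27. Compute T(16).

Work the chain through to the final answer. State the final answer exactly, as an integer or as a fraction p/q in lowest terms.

Stage 1: 34023 = 3 * 11 * 1031; sigma = (1 + 3) * (1 + 11) * (1 + 1031) = 4 * 12 * 1032 = 49536; answer 49536
Stage 2: A1 = 49536; r = 3; total draws C(10,3) = 120; favorable C(3,3) = 1; P = 1/120; answer 1/120
Stage 3: A2 = 1/120; threaded value p + q = 121; m = -12; T(2) = 3*(27) + 1*(-12) = 69; iterating: T(2)=69, T(3)=234, T(4)=771, T(5)=2547, T(6)=8412, T(7)=27783, T(8)=91761, T(9)=303066, T(10)=1000959, T(11)=3305943, T(12)=10918788, T(13)=36062307, T(14)=119105709, T(15)=393379434, T(16)=1299244011; answer 1299244011

1299244011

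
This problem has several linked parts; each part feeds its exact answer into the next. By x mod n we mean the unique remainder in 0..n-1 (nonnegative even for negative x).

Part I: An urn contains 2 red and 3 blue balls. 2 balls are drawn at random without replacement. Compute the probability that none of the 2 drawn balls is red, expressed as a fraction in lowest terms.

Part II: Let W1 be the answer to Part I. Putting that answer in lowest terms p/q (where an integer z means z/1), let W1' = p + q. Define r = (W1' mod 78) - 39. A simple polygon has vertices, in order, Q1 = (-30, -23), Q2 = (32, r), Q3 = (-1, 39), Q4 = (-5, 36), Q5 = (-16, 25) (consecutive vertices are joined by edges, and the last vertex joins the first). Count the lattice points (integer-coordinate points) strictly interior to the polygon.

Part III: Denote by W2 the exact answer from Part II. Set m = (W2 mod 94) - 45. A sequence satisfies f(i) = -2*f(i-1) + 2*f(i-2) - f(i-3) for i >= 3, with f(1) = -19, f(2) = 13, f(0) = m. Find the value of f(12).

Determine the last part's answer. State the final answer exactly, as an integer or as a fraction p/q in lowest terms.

Part I: total draws C(5,2) = 10; favorable C(3,2) = 3; P = 3/10; answer 3/10
Part II: W1 = 3/10; threaded value p + q = 13; r = -26; cross terms: (-30*-26 - 32*-23)=1516, (32*39 - -1*-26)=1222, (-1*36 - -5*39)=159, (-5*25 - -16*36)=451, (-16*-23 - -30*25)=1118; twice the area = |4466| = 4466; area = 2233; boundary points = 1 + 1 + 1 + 11 + 2 = 16; strictly interior points = area - boundary/2 + 1 = 2226; answer 2226
Part III: W2 = 2226; m = 19; f(3) = -2*(13) + 2*(-19) - 1*(19) = -83; iterating: f(3)=-83, f(4)=211, f(5)=-601, f(6)=1707, f(7)=-4827, f(8)=13669, f(9)=-38699, f(10)=109563, f(11)=-310193, f(12)=878211; answer 878211

878211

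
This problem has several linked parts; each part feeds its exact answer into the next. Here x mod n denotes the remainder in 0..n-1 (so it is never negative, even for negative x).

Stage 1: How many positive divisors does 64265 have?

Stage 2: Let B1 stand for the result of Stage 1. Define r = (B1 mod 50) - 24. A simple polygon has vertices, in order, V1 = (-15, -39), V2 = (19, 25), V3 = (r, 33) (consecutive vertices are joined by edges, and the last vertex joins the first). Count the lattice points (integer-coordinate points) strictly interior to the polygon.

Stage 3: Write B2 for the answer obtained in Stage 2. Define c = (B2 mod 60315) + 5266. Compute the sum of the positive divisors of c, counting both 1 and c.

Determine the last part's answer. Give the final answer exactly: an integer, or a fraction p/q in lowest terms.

6820

Stage 1: 64265 = 5 * 12853; number of divisors = (1+1) * (1+1) = 4; answer 4
Stage 2: B1 = 4; r = -20; cross terms: (-15*25 - 19*-39)=366, (19*33 - -20*25)=1127, (-20*-39 - -15*33)=1275; twice the area = |2768| = 2768; area = 1384; boundary points = 2 + 1 + 1 = 4; strictly interior points = area - boundary/2 + 1 = 1383; answer 1383
Stage 3: B2 = 1383; c = 6649; 6649 = 61 * 109; sigma = (1 + 61) * (1 + 109) = 62 * 110 = 6820; answer 6820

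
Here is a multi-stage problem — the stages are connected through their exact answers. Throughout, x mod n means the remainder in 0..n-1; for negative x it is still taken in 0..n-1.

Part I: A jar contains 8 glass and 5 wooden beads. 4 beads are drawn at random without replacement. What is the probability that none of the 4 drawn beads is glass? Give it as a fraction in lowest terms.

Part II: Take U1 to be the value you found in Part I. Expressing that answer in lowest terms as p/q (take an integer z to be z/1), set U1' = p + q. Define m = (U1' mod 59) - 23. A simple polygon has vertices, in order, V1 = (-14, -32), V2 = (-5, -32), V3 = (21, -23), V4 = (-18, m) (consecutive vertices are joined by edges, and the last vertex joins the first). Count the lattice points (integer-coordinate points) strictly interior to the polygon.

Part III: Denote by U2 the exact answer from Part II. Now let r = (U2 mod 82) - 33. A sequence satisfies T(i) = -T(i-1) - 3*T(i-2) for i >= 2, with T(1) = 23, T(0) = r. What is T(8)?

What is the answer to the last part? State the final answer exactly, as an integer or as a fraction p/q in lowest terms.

Part I: total draws C(13,4) = 715; favorable C(5,4) = 5; P = 1/143; answer 1/143
Part II: U1 = 1/143; threaded value p + q = 144; m = 3; cross terms: (-14*-32 - -5*-32)=288, (-5*-23 - 21*-32)=787, (21*3 - -18*-23)=-351, (-18*-32 - -14*3)=618; twice the area = |1342| = 1342; area = 671; boundary points = 9 + 1 + 13 + 1 = 24; strictly interior points = area - boundary/2 + 1 = 660; answer 660
Part III: U2 = 660; r = -29; T(2) = -1*(23) - 3*(-29) = 64; iterating: T(2)=64, T(3)=-133, T(4)=-59, T(5)=458, T(6)=-281, T(7)=-1093, T(8)=1936; answer 1936

1936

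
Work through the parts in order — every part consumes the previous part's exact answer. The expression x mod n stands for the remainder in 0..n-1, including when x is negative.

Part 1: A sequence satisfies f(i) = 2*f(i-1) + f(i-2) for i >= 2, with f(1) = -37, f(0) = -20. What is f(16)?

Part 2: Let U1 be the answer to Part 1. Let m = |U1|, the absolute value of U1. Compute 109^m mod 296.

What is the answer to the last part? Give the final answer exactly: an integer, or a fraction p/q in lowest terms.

Part 1: f(2) = 2*(-37) + 1*(-20) = -94; iterating: f(2)=-94, f(3)=-225, f(4)=-544, f(5)=-1313, f(6)=-3170, f(7)=-7653, f(8)=-18476, f(9)=-44605, f(10)=-107686, f(11)=-259977, f(12)=-627640, f(13)=-1515257, f(14)=-3658154, f(15)=-8831565, f(16)=-21321284; answer -21321284
Part 2: U1 = -21321284; m = 21321284; squarings mod 296: 109^1=109, 109^2=41, 109^4=201, 109^8=145, 109^16=9, 109^32=81, 109^64=49, 109^128=33, 109^256=201, 109^512=145, 109^1024=9, 109^2048=81, 109^4096=49, 109^8192=33, 109^16384=201, 109^32768=145, 109^65536=9, 109^131072=81, 109^262144=49, 109^524288=33, 109^1048576=201, 109^2097152=145, 109^4194304=9, 109^8388608=81, 109^16777216=49; 109^21321284 = 109^4 * 109^64 * 109^512 * 109^1024 * 109^4096 * 109^16384 * 109^65536 * 109^262144 * 109^4194304 * 109^16777216 = 81 (mod 296); answer 81

81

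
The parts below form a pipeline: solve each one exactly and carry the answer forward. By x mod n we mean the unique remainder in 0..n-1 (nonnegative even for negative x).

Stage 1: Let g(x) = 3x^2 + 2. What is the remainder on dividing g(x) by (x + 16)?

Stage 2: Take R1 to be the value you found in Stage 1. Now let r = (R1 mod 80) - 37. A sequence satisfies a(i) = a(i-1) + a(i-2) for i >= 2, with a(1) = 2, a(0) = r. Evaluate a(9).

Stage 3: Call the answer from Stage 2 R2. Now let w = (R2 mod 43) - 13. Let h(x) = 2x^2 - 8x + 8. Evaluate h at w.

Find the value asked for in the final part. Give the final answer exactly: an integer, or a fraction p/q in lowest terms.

1250

Stage 1: remainder = value at the root: 3*(-16)^2 + 2 = (768) + (2) = 770; answer 770
Stage 2: R1 = 770; r = 13; a(2) = 1*(2) + 1*(13) = 15; iterating: a(2)=15, a(3)=17, a(4)=32, a(5)=49, a(6)=81, a(7)=130, a(8)=211, a(9)=341; answer 341
Stage 3: R2 = 341; w = 27; 2*(27)^2 - 8*(27)^1 + 8 = (1458) + (-216) + (8) = 1250; answer 1250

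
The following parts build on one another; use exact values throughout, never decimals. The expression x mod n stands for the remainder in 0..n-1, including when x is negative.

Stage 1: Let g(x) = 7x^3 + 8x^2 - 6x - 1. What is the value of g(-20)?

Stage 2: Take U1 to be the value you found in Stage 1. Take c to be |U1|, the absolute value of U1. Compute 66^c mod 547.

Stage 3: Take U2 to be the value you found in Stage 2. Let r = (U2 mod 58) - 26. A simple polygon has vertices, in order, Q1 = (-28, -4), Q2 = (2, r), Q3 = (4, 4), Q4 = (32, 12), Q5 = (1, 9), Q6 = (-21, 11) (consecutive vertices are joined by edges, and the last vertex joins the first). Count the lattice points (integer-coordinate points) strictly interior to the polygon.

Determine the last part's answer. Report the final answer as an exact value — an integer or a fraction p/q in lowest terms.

Stage 1: 7*(-20)^3 + 8*(-20)^2 - 6*(-20)^1 - 1 = (-56000) + (3200) + (120) + (-1) = -52681; answer -52681
Stage 2: U1 = -52681; c = 52681; squarings mod 547: 66^1=66, 66^2=527, 66^4=400, 66^8=276, 66^16=143, 66^32=210, 66^64=340, 66^128=183, 66^256=122, 66^512=115, 66^1024=97, 66^2048=110, 66^4096=66, 66^8192=527, 66^16384=400, 66^32768=276; 66^52681 = 66^1 * 66^8 * 66^64 * 66^128 * 66^256 * 66^1024 * 66^2048 * 66^16384 * 66^32768 = 438 (mod 547); answer 438
Stage 3: U2 = 438; r = 6; cross terms: (-28*6 - 2*-4)=-160, (2*4 - 4*6)=-16, (4*12 - 32*4)=-80, (32*9 - 1*12)=276, (1*11 - -21*9)=200, (-21*-4 - -28*11)=392; twice the area = |612| = 612; area = 306; boundary points = 10 + 2 + 4 + 1 + 2 + 1 = 20; strictly interior points = area - boundary/2 + 1 = 297; answer 297

297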